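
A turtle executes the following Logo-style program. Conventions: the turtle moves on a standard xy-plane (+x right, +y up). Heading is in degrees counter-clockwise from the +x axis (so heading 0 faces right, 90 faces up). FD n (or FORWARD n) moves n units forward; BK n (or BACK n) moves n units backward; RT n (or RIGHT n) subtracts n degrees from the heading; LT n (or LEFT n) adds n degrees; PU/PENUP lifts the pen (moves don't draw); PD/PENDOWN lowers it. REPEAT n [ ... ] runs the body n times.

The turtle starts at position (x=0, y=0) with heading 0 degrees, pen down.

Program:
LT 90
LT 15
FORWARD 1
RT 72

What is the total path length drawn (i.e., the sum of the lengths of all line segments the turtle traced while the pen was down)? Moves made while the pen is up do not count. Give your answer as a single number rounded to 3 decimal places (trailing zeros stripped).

Executing turtle program step by step:
Start: pos=(0,0), heading=0, pen down
LT 90: heading 0 -> 90
LT 15: heading 90 -> 105
FD 1: (0,0) -> (-0.259,0.966) [heading=105, draw]
RT 72: heading 105 -> 33
Final: pos=(-0.259,0.966), heading=33, 1 segment(s) drawn

Segment lengths:
  seg 1: (0,0) -> (-0.259,0.966), length = 1
Total = 1

Answer: 1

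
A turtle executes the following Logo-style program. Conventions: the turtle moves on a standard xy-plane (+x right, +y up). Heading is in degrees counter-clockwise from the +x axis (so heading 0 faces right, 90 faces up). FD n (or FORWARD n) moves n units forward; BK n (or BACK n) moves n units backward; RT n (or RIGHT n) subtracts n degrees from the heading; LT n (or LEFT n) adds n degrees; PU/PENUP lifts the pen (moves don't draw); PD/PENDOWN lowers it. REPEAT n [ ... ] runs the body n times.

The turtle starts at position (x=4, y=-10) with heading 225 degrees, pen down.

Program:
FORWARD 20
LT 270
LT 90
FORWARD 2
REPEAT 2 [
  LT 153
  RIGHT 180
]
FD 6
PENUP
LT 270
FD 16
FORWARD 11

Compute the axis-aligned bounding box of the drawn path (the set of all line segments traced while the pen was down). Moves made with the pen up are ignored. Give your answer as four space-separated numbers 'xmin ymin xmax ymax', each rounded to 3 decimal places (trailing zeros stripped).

Answer: -17.482 -25.556 4 -10

Derivation:
Executing turtle program step by step:
Start: pos=(4,-10), heading=225, pen down
FD 20: (4,-10) -> (-10.142,-24.142) [heading=225, draw]
LT 270: heading 225 -> 135
LT 90: heading 135 -> 225
FD 2: (-10.142,-24.142) -> (-11.556,-25.556) [heading=225, draw]
REPEAT 2 [
  -- iteration 1/2 --
  LT 153: heading 225 -> 18
  RT 180: heading 18 -> 198
  -- iteration 2/2 --
  LT 153: heading 198 -> 351
  RT 180: heading 351 -> 171
]
FD 6: (-11.556,-25.556) -> (-17.482,-24.618) [heading=171, draw]
PU: pen up
LT 270: heading 171 -> 81
FD 16: (-17.482,-24.618) -> (-14.98,-8.815) [heading=81, move]
FD 11: (-14.98,-8.815) -> (-13.259,2.05) [heading=81, move]
Final: pos=(-13.259,2.05), heading=81, 3 segment(s) drawn

Segment endpoints: x in {-17.482, -11.556, -10.142, 4}, y in {-25.556, -24.618, -24.142, -10}
xmin=-17.482, ymin=-25.556, xmax=4, ymax=-10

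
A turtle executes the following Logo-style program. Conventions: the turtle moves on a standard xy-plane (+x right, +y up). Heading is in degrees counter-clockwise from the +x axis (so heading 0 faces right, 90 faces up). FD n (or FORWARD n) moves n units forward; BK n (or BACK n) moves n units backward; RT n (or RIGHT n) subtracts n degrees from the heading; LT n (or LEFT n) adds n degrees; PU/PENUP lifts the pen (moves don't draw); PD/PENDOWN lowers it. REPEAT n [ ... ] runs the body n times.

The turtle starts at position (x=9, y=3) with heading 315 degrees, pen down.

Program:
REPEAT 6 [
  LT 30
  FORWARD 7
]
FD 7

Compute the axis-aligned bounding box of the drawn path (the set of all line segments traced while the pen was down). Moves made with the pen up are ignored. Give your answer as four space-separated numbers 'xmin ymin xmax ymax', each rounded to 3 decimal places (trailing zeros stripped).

Answer: 9 1.188 29.284 31.372

Derivation:
Executing turtle program step by step:
Start: pos=(9,3), heading=315, pen down
REPEAT 6 [
  -- iteration 1/6 --
  LT 30: heading 315 -> 345
  FD 7: (9,3) -> (15.761,1.188) [heading=345, draw]
  -- iteration 2/6 --
  LT 30: heading 345 -> 15
  FD 7: (15.761,1.188) -> (22.523,3) [heading=15, draw]
  -- iteration 3/6 --
  LT 30: heading 15 -> 45
  FD 7: (22.523,3) -> (27.473,7.95) [heading=45, draw]
  -- iteration 4/6 --
  LT 30: heading 45 -> 75
  FD 7: (27.473,7.95) -> (29.284,14.711) [heading=75, draw]
  -- iteration 5/6 --
  LT 30: heading 75 -> 105
  FD 7: (29.284,14.711) -> (27.473,21.473) [heading=105, draw]
  -- iteration 6/6 --
  LT 30: heading 105 -> 135
  FD 7: (27.473,21.473) -> (22.523,26.422) [heading=135, draw]
]
FD 7: (22.523,26.422) -> (17.573,31.372) [heading=135, draw]
Final: pos=(17.573,31.372), heading=135, 7 segment(s) drawn

Segment endpoints: x in {9, 15.761, 17.573, 22.523, 22.523, 27.473, 27.473, 29.284}, y in {1.188, 3, 3, 7.95, 14.711, 21.473, 26.422, 31.372}
xmin=9, ymin=1.188, xmax=29.284, ymax=31.372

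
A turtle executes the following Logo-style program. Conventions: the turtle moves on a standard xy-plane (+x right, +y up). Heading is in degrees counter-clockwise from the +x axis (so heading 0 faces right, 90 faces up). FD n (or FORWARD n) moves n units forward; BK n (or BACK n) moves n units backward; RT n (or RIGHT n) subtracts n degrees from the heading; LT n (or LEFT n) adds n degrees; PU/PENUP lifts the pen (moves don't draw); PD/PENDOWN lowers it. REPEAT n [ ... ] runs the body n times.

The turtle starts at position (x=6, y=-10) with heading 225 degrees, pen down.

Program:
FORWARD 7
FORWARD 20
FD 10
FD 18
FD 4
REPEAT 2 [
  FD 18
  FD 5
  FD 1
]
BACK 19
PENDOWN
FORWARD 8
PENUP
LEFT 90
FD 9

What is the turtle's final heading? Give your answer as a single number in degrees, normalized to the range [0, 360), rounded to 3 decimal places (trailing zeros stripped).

Answer: 315

Derivation:
Executing turtle program step by step:
Start: pos=(6,-10), heading=225, pen down
FD 7: (6,-10) -> (1.05,-14.95) [heading=225, draw]
FD 20: (1.05,-14.95) -> (-13.092,-29.092) [heading=225, draw]
FD 10: (-13.092,-29.092) -> (-20.163,-36.163) [heading=225, draw]
FD 18: (-20.163,-36.163) -> (-32.891,-48.891) [heading=225, draw]
FD 4: (-32.891,-48.891) -> (-35.719,-51.719) [heading=225, draw]
REPEAT 2 [
  -- iteration 1/2 --
  FD 18: (-35.719,-51.719) -> (-48.447,-64.447) [heading=225, draw]
  FD 5: (-48.447,-64.447) -> (-51.983,-67.983) [heading=225, draw]
  FD 1: (-51.983,-67.983) -> (-52.69,-68.69) [heading=225, draw]
  -- iteration 2/2 --
  FD 18: (-52.69,-68.69) -> (-65.418,-81.418) [heading=225, draw]
  FD 5: (-65.418,-81.418) -> (-68.953,-84.953) [heading=225, draw]
  FD 1: (-68.953,-84.953) -> (-69.66,-85.66) [heading=225, draw]
]
BK 19: (-69.66,-85.66) -> (-56.225,-72.225) [heading=225, draw]
PD: pen down
FD 8: (-56.225,-72.225) -> (-61.882,-77.882) [heading=225, draw]
PU: pen up
LT 90: heading 225 -> 315
FD 9: (-61.882,-77.882) -> (-55.518,-84.246) [heading=315, move]
Final: pos=(-55.518,-84.246), heading=315, 13 segment(s) drawn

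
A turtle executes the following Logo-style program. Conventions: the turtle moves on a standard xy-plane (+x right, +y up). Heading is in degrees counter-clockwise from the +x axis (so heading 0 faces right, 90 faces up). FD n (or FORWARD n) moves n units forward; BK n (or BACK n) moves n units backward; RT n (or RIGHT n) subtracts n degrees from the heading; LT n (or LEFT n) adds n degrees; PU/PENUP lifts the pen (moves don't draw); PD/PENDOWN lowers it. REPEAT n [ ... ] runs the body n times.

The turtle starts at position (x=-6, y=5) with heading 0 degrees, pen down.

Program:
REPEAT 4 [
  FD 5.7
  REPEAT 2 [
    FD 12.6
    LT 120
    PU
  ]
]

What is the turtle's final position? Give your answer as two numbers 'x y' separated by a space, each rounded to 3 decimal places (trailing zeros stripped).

Executing turtle program step by step:
Start: pos=(-6,5), heading=0, pen down
REPEAT 4 [
  -- iteration 1/4 --
  FD 5.7: (-6,5) -> (-0.3,5) [heading=0, draw]
  REPEAT 2 [
    -- iteration 1/2 --
    FD 12.6: (-0.3,5) -> (12.3,5) [heading=0, draw]
    LT 120: heading 0 -> 120
    PU: pen up
    -- iteration 2/2 --
    FD 12.6: (12.3,5) -> (6,15.912) [heading=120, move]
    LT 120: heading 120 -> 240
    PU: pen up
  ]
  -- iteration 2/4 --
  FD 5.7: (6,15.912) -> (3.15,10.976) [heading=240, move]
  REPEAT 2 [
    -- iteration 1/2 --
    FD 12.6: (3.15,10.976) -> (-3.15,0.064) [heading=240, move]
    LT 120: heading 240 -> 0
    PU: pen up
    -- iteration 2/2 --
    FD 12.6: (-3.15,0.064) -> (9.45,0.064) [heading=0, move]
    LT 120: heading 0 -> 120
    PU: pen up
  ]
  -- iteration 3/4 --
  FD 5.7: (9.45,0.064) -> (6.6,5) [heading=120, move]
  REPEAT 2 [
    -- iteration 1/2 --
    FD 12.6: (6.6,5) -> (0.3,15.912) [heading=120, move]
    LT 120: heading 120 -> 240
    PU: pen up
    -- iteration 2/2 --
    FD 12.6: (0.3,15.912) -> (-6,5) [heading=240, move]
    LT 120: heading 240 -> 0
    PU: pen up
  ]
  -- iteration 4/4 --
  FD 5.7: (-6,5) -> (-0.3,5) [heading=0, move]
  REPEAT 2 [
    -- iteration 1/2 --
    FD 12.6: (-0.3,5) -> (12.3,5) [heading=0, move]
    LT 120: heading 0 -> 120
    PU: pen up
    -- iteration 2/2 --
    FD 12.6: (12.3,5) -> (6,15.912) [heading=120, move]
    LT 120: heading 120 -> 240
    PU: pen up
  ]
]
Final: pos=(6,15.912), heading=240, 2 segment(s) drawn

Answer: 6 15.912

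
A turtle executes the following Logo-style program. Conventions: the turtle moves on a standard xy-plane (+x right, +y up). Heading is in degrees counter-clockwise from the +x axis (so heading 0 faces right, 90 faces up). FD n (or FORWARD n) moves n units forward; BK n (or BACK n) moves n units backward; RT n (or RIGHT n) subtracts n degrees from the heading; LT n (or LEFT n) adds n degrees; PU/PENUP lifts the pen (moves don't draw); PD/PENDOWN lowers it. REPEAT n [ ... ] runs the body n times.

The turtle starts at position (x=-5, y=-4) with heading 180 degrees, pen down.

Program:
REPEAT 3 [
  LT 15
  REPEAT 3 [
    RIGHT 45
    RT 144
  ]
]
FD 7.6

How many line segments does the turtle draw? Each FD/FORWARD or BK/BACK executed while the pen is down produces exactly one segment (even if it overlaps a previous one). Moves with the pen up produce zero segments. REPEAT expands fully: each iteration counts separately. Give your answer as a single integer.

Answer: 1

Derivation:
Executing turtle program step by step:
Start: pos=(-5,-4), heading=180, pen down
REPEAT 3 [
  -- iteration 1/3 --
  LT 15: heading 180 -> 195
  REPEAT 3 [
    -- iteration 1/3 --
    RT 45: heading 195 -> 150
    RT 144: heading 150 -> 6
    -- iteration 2/3 --
    RT 45: heading 6 -> 321
    RT 144: heading 321 -> 177
    -- iteration 3/3 --
    RT 45: heading 177 -> 132
    RT 144: heading 132 -> 348
  ]
  -- iteration 2/3 --
  LT 15: heading 348 -> 3
  REPEAT 3 [
    -- iteration 1/3 --
    RT 45: heading 3 -> 318
    RT 144: heading 318 -> 174
    -- iteration 2/3 --
    RT 45: heading 174 -> 129
    RT 144: heading 129 -> 345
    -- iteration 3/3 --
    RT 45: heading 345 -> 300
    RT 144: heading 300 -> 156
  ]
  -- iteration 3/3 --
  LT 15: heading 156 -> 171
  REPEAT 3 [
    -- iteration 1/3 --
    RT 45: heading 171 -> 126
    RT 144: heading 126 -> 342
    -- iteration 2/3 --
    RT 45: heading 342 -> 297
    RT 144: heading 297 -> 153
    -- iteration 3/3 --
    RT 45: heading 153 -> 108
    RT 144: heading 108 -> 324
  ]
]
FD 7.6: (-5,-4) -> (1.149,-8.467) [heading=324, draw]
Final: pos=(1.149,-8.467), heading=324, 1 segment(s) drawn
Segments drawn: 1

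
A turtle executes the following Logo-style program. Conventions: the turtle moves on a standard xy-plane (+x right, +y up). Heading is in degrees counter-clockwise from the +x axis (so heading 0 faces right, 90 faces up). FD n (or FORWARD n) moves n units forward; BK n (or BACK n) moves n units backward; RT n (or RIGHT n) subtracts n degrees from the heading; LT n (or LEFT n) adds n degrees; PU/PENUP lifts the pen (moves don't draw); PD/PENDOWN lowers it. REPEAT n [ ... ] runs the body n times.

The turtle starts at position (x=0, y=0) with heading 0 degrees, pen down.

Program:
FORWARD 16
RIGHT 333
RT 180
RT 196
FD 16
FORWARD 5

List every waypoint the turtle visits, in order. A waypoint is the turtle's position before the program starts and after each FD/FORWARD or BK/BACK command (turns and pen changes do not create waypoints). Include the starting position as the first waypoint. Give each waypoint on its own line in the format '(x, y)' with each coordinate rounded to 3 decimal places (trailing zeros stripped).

Executing turtle program step by step:
Start: pos=(0,0), heading=0, pen down
FD 16: (0,0) -> (16,0) [heading=0, draw]
RT 333: heading 0 -> 27
RT 180: heading 27 -> 207
RT 196: heading 207 -> 11
FD 16: (16,0) -> (31.706,3.053) [heading=11, draw]
FD 5: (31.706,3.053) -> (36.614,4.007) [heading=11, draw]
Final: pos=(36.614,4.007), heading=11, 3 segment(s) drawn
Waypoints (4 total):
(0, 0)
(16, 0)
(31.706, 3.053)
(36.614, 4.007)

Answer: (0, 0)
(16, 0)
(31.706, 3.053)
(36.614, 4.007)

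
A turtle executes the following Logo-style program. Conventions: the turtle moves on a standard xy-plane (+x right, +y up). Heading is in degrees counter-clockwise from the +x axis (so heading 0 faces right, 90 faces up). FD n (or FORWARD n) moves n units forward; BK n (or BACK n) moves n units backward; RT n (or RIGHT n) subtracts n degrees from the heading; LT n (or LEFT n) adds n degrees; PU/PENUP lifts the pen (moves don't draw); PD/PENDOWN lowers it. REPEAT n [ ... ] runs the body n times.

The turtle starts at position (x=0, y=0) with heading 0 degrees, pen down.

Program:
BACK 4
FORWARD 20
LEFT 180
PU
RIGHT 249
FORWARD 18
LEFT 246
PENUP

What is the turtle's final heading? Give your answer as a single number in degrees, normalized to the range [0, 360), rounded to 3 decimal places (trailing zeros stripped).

Answer: 177

Derivation:
Executing turtle program step by step:
Start: pos=(0,0), heading=0, pen down
BK 4: (0,0) -> (-4,0) [heading=0, draw]
FD 20: (-4,0) -> (16,0) [heading=0, draw]
LT 180: heading 0 -> 180
PU: pen up
RT 249: heading 180 -> 291
FD 18: (16,0) -> (22.451,-16.804) [heading=291, move]
LT 246: heading 291 -> 177
PU: pen up
Final: pos=(22.451,-16.804), heading=177, 2 segment(s) drawn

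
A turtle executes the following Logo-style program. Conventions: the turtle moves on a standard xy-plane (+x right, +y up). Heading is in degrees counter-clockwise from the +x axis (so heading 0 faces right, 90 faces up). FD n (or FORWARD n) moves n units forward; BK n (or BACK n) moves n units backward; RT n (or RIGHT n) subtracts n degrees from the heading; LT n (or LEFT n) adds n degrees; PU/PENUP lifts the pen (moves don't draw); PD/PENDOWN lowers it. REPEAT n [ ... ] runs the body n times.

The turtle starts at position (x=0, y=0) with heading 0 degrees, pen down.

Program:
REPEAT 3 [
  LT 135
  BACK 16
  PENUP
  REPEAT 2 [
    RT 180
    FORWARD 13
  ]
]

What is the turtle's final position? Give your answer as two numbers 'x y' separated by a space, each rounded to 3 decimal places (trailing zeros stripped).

Executing turtle program step by step:
Start: pos=(0,0), heading=0, pen down
REPEAT 3 [
  -- iteration 1/3 --
  LT 135: heading 0 -> 135
  BK 16: (0,0) -> (11.314,-11.314) [heading=135, draw]
  PU: pen up
  REPEAT 2 [
    -- iteration 1/2 --
    RT 180: heading 135 -> 315
    FD 13: (11.314,-11.314) -> (20.506,-20.506) [heading=315, move]
    -- iteration 2/2 --
    RT 180: heading 315 -> 135
    FD 13: (20.506,-20.506) -> (11.314,-11.314) [heading=135, move]
  ]
  -- iteration 2/3 --
  LT 135: heading 135 -> 270
  BK 16: (11.314,-11.314) -> (11.314,4.686) [heading=270, move]
  PU: pen up
  REPEAT 2 [
    -- iteration 1/2 --
    RT 180: heading 270 -> 90
    FD 13: (11.314,4.686) -> (11.314,17.686) [heading=90, move]
    -- iteration 2/2 --
    RT 180: heading 90 -> 270
    FD 13: (11.314,17.686) -> (11.314,4.686) [heading=270, move]
  ]
  -- iteration 3/3 --
  LT 135: heading 270 -> 45
  BK 16: (11.314,4.686) -> (0,-6.627) [heading=45, move]
  PU: pen up
  REPEAT 2 [
    -- iteration 1/2 --
    RT 180: heading 45 -> 225
    FD 13: (0,-6.627) -> (-9.192,-15.82) [heading=225, move]
    -- iteration 2/2 --
    RT 180: heading 225 -> 45
    FD 13: (-9.192,-15.82) -> (0,-6.627) [heading=45, move]
  ]
]
Final: pos=(0,-6.627), heading=45, 1 segment(s) drawn

Answer: 0 -6.627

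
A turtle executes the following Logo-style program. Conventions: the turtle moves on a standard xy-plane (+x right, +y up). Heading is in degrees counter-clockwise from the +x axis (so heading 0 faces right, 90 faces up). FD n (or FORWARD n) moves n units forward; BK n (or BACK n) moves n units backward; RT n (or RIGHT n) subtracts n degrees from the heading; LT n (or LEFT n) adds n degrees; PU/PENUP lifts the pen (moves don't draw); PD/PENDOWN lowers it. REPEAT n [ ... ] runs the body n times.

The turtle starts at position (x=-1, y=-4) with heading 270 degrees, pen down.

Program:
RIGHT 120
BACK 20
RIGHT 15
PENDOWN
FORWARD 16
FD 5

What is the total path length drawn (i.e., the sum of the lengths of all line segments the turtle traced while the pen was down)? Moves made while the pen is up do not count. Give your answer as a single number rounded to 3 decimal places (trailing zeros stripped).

Executing turtle program step by step:
Start: pos=(-1,-4), heading=270, pen down
RT 120: heading 270 -> 150
BK 20: (-1,-4) -> (16.321,-14) [heading=150, draw]
RT 15: heading 150 -> 135
PD: pen down
FD 16: (16.321,-14) -> (5.007,-2.686) [heading=135, draw]
FD 5: (5.007,-2.686) -> (1.471,0.849) [heading=135, draw]
Final: pos=(1.471,0.849), heading=135, 3 segment(s) drawn

Segment lengths:
  seg 1: (-1,-4) -> (16.321,-14), length = 20
  seg 2: (16.321,-14) -> (5.007,-2.686), length = 16
  seg 3: (5.007,-2.686) -> (1.471,0.849), length = 5
Total = 41

Answer: 41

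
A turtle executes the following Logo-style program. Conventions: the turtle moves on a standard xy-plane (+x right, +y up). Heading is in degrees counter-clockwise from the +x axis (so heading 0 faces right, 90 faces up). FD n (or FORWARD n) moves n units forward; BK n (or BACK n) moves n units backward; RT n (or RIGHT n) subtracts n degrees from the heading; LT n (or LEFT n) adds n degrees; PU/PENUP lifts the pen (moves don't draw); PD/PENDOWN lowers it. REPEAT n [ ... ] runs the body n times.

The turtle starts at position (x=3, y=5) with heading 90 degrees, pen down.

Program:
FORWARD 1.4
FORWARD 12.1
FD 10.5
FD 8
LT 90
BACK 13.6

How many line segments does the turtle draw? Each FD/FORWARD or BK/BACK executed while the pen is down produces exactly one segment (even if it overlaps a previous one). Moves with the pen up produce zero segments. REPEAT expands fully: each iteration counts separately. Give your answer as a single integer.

Answer: 5

Derivation:
Executing turtle program step by step:
Start: pos=(3,5), heading=90, pen down
FD 1.4: (3,5) -> (3,6.4) [heading=90, draw]
FD 12.1: (3,6.4) -> (3,18.5) [heading=90, draw]
FD 10.5: (3,18.5) -> (3,29) [heading=90, draw]
FD 8: (3,29) -> (3,37) [heading=90, draw]
LT 90: heading 90 -> 180
BK 13.6: (3,37) -> (16.6,37) [heading=180, draw]
Final: pos=(16.6,37), heading=180, 5 segment(s) drawn
Segments drawn: 5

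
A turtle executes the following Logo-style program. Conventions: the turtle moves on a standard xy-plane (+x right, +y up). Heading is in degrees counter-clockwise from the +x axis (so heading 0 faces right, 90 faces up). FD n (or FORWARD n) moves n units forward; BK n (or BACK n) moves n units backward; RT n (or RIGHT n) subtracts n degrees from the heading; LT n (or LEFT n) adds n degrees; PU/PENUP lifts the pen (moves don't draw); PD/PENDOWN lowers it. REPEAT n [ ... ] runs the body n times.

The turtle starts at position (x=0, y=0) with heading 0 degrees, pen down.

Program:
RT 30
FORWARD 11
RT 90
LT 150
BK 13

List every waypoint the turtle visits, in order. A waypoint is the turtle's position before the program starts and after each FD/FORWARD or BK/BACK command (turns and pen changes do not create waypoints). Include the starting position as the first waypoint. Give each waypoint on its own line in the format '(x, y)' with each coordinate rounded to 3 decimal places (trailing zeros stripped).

Executing turtle program step by step:
Start: pos=(0,0), heading=0, pen down
RT 30: heading 0 -> 330
FD 11: (0,0) -> (9.526,-5.5) [heading=330, draw]
RT 90: heading 330 -> 240
LT 150: heading 240 -> 30
BK 13: (9.526,-5.5) -> (-1.732,-12) [heading=30, draw]
Final: pos=(-1.732,-12), heading=30, 2 segment(s) drawn
Waypoints (3 total):
(0, 0)
(9.526, -5.5)
(-1.732, -12)

Answer: (0, 0)
(9.526, -5.5)
(-1.732, -12)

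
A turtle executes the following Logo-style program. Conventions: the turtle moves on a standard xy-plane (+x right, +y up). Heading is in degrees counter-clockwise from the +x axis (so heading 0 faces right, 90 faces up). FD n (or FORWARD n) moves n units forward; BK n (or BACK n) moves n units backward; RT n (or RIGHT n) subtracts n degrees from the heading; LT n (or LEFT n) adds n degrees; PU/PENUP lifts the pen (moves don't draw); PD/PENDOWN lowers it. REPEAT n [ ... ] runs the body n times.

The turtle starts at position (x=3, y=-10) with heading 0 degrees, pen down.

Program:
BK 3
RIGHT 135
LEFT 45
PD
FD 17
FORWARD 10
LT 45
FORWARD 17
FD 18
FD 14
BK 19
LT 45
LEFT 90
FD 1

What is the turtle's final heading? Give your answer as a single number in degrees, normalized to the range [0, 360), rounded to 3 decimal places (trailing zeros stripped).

Answer: 90

Derivation:
Executing turtle program step by step:
Start: pos=(3,-10), heading=0, pen down
BK 3: (3,-10) -> (0,-10) [heading=0, draw]
RT 135: heading 0 -> 225
LT 45: heading 225 -> 270
PD: pen down
FD 17: (0,-10) -> (0,-27) [heading=270, draw]
FD 10: (0,-27) -> (0,-37) [heading=270, draw]
LT 45: heading 270 -> 315
FD 17: (0,-37) -> (12.021,-49.021) [heading=315, draw]
FD 18: (12.021,-49.021) -> (24.749,-61.749) [heading=315, draw]
FD 14: (24.749,-61.749) -> (34.648,-71.648) [heading=315, draw]
BK 19: (34.648,-71.648) -> (21.213,-58.213) [heading=315, draw]
LT 45: heading 315 -> 0
LT 90: heading 0 -> 90
FD 1: (21.213,-58.213) -> (21.213,-57.213) [heading=90, draw]
Final: pos=(21.213,-57.213), heading=90, 8 segment(s) drawn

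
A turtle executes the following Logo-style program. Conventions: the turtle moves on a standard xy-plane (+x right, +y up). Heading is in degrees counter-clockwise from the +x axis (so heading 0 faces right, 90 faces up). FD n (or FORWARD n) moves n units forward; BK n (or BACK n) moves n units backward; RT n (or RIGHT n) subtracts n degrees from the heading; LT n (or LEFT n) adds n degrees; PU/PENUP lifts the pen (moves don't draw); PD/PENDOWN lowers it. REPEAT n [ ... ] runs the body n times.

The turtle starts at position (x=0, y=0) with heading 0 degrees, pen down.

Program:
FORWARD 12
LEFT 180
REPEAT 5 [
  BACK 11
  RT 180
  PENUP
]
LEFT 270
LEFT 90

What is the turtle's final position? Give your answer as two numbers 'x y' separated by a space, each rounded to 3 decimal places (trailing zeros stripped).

Answer: 23 0

Derivation:
Executing turtle program step by step:
Start: pos=(0,0), heading=0, pen down
FD 12: (0,0) -> (12,0) [heading=0, draw]
LT 180: heading 0 -> 180
REPEAT 5 [
  -- iteration 1/5 --
  BK 11: (12,0) -> (23,0) [heading=180, draw]
  RT 180: heading 180 -> 0
  PU: pen up
  -- iteration 2/5 --
  BK 11: (23,0) -> (12,0) [heading=0, move]
  RT 180: heading 0 -> 180
  PU: pen up
  -- iteration 3/5 --
  BK 11: (12,0) -> (23,0) [heading=180, move]
  RT 180: heading 180 -> 0
  PU: pen up
  -- iteration 4/5 --
  BK 11: (23,0) -> (12,0) [heading=0, move]
  RT 180: heading 0 -> 180
  PU: pen up
  -- iteration 5/5 --
  BK 11: (12,0) -> (23,0) [heading=180, move]
  RT 180: heading 180 -> 0
  PU: pen up
]
LT 270: heading 0 -> 270
LT 90: heading 270 -> 0
Final: pos=(23,0), heading=0, 2 segment(s) drawn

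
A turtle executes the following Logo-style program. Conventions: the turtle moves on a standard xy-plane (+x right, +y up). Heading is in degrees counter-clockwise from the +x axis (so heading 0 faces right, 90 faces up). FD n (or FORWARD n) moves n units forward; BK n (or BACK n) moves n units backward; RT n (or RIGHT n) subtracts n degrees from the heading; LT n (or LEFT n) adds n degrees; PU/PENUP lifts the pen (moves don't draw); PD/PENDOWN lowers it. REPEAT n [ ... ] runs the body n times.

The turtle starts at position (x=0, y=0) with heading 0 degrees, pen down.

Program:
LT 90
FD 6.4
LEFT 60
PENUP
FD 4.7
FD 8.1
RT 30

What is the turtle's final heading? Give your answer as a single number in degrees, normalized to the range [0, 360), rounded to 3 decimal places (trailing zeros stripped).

Executing turtle program step by step:
Start: pos=(0,0), heading=0, pen down
LT 90: heading 0 -> 90
FD 6.4: (0,0) -> (0,6.4) [heading=90, draw]
LT 60: heading 90 -> 150
PU: pen up
FD 4.7: (0,6.4) -> (-4.07,8.75) [heading=150, move]
FD 8.1: (-4.07,8.75) -> (-11.085,12.8) [heading=150, move]
RT 30: heading 150 -> 120
Final: pos=(-11.085,12.8), heading=120, 1 segment(s) drawn

Answer: 120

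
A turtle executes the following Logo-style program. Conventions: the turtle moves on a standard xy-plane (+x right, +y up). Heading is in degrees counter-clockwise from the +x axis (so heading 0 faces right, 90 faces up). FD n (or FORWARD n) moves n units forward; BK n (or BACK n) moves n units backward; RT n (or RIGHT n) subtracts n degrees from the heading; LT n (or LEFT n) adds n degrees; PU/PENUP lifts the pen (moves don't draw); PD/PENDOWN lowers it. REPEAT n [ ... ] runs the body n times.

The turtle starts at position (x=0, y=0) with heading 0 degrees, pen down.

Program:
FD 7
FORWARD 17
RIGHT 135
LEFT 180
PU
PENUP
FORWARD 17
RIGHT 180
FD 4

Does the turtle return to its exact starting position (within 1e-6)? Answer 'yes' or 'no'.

Executing turtle program step by step:
Start: pos=(0,0), heading=0, pen down
FD 7: (0,0) -> (7,0) [heading=0, draw]
FD 17: (7,0) -> (24,0) [heading=0, draw]
RT 135: heading 0 -> 225
LT 180: heading 225 -> 45
PU: pen up
PU: pen up
FD 17: (24,0) -> (36.021,12.021) [heading=45, move]
RT 180: heading 45 -> 225
FD 4: (36.021,12.021) -> (33.192,9.192) [heading=225, move]
Final: pos=(33.192,9.192), heading=225, 2 segment(s) drawn

Start position: (0, 0)
Final position: (33.192, 9.192)
Distance = 34.442; >= 1e-6 -> NOT closed

Answer: no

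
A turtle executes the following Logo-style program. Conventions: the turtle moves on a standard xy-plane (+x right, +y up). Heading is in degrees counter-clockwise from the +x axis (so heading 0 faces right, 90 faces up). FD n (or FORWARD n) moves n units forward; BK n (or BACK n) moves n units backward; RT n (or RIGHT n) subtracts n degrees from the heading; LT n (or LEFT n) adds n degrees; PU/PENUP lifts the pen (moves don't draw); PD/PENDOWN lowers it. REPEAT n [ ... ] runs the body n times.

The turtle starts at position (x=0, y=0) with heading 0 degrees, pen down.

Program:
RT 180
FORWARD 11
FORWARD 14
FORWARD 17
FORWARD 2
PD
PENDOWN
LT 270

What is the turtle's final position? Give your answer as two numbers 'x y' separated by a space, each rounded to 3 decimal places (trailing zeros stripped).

Executing turtle program step by step:
Start: pos=(0,0), heading=0, pen down
RT 180: heading 0 -> 180
FD 11: (0,0) -> (-11,0) [heading=180, draw]
FD 14: (-11,0) -> (-25,0) [heading=180, draw]
FD 17: (-25,0) -> (-42,0) [heading=180, draw]
FD 2: (-42,0) -> (-44,0) [heading=180, draw]
PD: pen down
PD: pen down
LT 270: heading 180 -> 90
Final: pos=(-44,0), heading=90, 4 segment(s) drawn

Answer: -44 0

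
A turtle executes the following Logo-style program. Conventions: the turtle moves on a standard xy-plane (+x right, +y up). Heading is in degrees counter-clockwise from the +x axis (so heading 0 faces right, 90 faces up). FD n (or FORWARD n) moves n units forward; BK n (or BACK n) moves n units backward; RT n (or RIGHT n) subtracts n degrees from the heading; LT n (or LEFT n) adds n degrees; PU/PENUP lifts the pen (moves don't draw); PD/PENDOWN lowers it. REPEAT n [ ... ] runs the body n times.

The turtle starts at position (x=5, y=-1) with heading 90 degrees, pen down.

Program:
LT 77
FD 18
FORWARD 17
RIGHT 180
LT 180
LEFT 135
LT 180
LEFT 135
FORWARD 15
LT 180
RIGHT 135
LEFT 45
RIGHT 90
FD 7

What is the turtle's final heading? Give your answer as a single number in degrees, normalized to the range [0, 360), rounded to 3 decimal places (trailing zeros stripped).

Executing turtle program step by step:
Start: pos=(5,-1), heading=90, pen down
LT 77: heading 90 -> 167
FD 18: (5,-1) -> (-12.539,3.049) [heading=167, draw]
FD 17: (-12.539,3.049) -> (-29.103,6.873) [heading=167, draw]
RT 180: heading 167 -> 347
LT 180: heading 347 -> 167
LT 135: heading 167 -> 302
LT 180: heading 302 -> 122
LT 135: heading 122 -> 257
FD 15: (-29.103,6.873) -> (-32.477,-7.742) [heading=257, draw]
LT 180: heading 257 -> 77
RT 135: heading 77 -> 302
LT 45: heading 302 -> 347
RT 90: heading 347 -> 257
FD 7: (-32.477,-7.742) -> (-34.052,-14.563) [heading=257, draw]
Final: pos=(-34.052,-14.563), heading=257, 4 segment(s) drawn

Answer: 257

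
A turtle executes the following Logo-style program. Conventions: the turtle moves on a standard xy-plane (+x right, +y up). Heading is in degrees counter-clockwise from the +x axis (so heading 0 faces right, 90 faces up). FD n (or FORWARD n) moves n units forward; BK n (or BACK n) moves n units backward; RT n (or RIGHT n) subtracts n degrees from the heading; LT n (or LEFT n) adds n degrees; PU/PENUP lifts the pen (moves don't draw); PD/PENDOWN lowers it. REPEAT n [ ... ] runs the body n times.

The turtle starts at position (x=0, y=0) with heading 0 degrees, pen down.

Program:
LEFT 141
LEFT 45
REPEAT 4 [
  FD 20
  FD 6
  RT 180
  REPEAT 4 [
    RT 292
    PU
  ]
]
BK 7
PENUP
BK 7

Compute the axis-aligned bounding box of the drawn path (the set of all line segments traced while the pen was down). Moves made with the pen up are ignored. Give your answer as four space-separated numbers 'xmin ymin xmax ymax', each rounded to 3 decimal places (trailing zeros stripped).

Answer: -25.858 -2.718 0 0

Derivation:
Executing turtle program step by step:
Start: pos=(0,0), heading=0, pen down
LT 141: heading 0 -> 141
LT 45: heading 141 -> 186
REPEAT 4 [
  -- iteration 1/4 --
  FD 20: (0,0) -> (-19.89,-2.091) [heading=186, draw]
  FD 6: (-19.89,-2.091) -> (-25.858,-2.718) [heading=186, draw]
  RT 180: heading 186 -> 6
  REPEAT 4 [
    -- iteration 1/4 --
    RT 292: heading 6 -> 74
    PU: pen up
    -- iteration 2/4 --
    RT 292: heading 74 -> 142
    PU: pen up
    -- iteration 3/4 --
    RT 292: heading 142 -> 210
    PU: pen up
    -- iteration 4/4 --
    RT 292: heading 210 -> 278
    PU: pen up
  ]
  -- iteration 2/4 --
  FD 20: (-25.858,-2.718) -> (-23.074,-22.523) [heading=278, move]
  FD 6: (-23.074,-22.523) -> (-22.239,-28.465) [heading=278, move]
  RT 180: heading 278 -> 98
  REPEAT 4 [
    -- iteration 1/4 --
    RT 292: heading 98 -> 166
    PU: pen up
    -- iteration 2/4 --
    RT 292: heading 166 -> 234
    PU: pen up
    -- iteration 3/4 --
    RT 292: heading 234 -> 302
    PU: pen up
    -- iteration 4/4 --
    RT 292: heading 302 -> 10
    PU: pen up
  ]
  -- iteration 3/4 --
  FD 20: (-22.239,-28.465) -> (-2.543,-24.992) [heading=10, move]
  FD 6: (-2.543,-24.992) -> (3.366,-23.95) [heading=10, move]
  RT 180: heading 10 -> 190
  REPEAT 4 [
    -- iteration 1/4 --
    RT 292: heading 190 -> 258
    PU: pen up
    -- iteration 2/4 --
    RT 292: heading 258 -> 326
    PU: pen up
    -- iteration 3/4 --
    RT 292: heading 326 -> 34
    PU: pen up
    -- iteration 4/4 --
    RT 292: heading 34 -> 102
    PU: pen up
  ]
  -- iteration 4/4 --
  FD 20: (3.366,-23.95) -> (-0.792,-4.387) [heading=102, move]
  FD 6: (-0.792,-4.387) -> (-2.04,1.482) [heading=102, move]
  RT 180: heading 102 -> 282
  REPEAT 4 [
    -- iteration 1/4 --
    RT 292: heading 282 -> 350
    PU: pen up
    -- iteration 2/4 --
    RT 292: heading 350 -> 58
    PU: pen up
    -- iteration 3/4 --
    RT 292: heading 58 -> 126
    PU: pen up
    -- iteration 4/4 --
    RT 292: heading 126 -> 194
    PU: pen up
  ]
]
BK 7: (-2.04,1.482) -> (4.752,3.175) [heading=194, move]
PU: pen up
BK 7: (4.752,3.175) -> (11.544,4.869) [heading=194, move]
Final: pos=(11.544,4.869), heading=194, 2 segment(s) drawn

Segment endpoints: x in {-25.858, -19.89, 0}, y in {-2.718, -2.091, 0}
xmin=-25.858, ymin=-2.718, xmax=0, ymax=0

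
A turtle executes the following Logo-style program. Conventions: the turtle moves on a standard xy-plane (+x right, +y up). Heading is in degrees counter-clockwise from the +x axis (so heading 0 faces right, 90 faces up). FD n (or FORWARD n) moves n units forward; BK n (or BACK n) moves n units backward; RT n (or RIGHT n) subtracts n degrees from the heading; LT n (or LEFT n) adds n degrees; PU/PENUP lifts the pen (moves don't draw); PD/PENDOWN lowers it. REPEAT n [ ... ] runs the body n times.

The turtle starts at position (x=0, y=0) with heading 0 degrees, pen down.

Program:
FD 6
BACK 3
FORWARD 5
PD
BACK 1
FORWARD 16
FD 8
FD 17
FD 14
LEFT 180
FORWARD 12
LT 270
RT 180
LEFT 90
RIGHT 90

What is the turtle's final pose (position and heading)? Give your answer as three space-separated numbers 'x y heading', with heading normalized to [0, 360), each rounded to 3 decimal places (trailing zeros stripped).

Answer: 50 0 270

Derivation:
Executing turtle program step by step:
Start: pos=(0,0), heading=0, pen down
FD 6: (0,0) -> (6,0) [heading=0, draw]
BK 3: (6,0) -> (3,0) [heading=0, draw]
FD 5: (3,0) -> (8,0) [heading=0, draw]
PD: pen down
BK 1: (8,0) -> (7,0) [heading=0, draw]
FD 16: (7,0) -> (23,0) [heading=0, draw]
FD 8: (23,0) -> (31,0) [heading=0, draw]
FD 17: (31,0) -> (48,0) [heading=0, draw]
FD 14: (48,0) -> (62,0) [heading=0, draw]
LT 180: heading 0 -> 180
FD 12: (62,0) -> (50,0) [heading=180, draw]
LT 270: heading 180 -> 90
RT 180: heading 90 -> 270
LT 90: heading 270 -> 0
RT 90: heading 0 -> 270
Final: pos=(50,0), heading=270, 9 segment(s) drawn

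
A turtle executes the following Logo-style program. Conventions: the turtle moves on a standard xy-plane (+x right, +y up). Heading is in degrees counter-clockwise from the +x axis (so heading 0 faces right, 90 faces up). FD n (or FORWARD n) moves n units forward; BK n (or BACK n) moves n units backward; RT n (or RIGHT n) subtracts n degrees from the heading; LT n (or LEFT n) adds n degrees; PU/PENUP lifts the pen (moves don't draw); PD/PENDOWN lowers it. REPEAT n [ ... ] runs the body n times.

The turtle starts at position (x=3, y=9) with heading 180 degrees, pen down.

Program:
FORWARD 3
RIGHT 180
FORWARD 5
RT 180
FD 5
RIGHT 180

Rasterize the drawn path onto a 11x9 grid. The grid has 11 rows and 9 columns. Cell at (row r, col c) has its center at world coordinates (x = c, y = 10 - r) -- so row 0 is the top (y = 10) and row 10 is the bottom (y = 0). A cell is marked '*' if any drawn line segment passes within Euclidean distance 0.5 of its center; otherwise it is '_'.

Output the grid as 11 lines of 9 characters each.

Answer: _________
******___
_________
_________
_________
_________
_________
_________
_________
_________
_________

Derivation:
Segment 0: (3,9) -> (0,9)
Segment 1: (0,9) -> (5,9)
Segment 2: (5,9) -> (0,9)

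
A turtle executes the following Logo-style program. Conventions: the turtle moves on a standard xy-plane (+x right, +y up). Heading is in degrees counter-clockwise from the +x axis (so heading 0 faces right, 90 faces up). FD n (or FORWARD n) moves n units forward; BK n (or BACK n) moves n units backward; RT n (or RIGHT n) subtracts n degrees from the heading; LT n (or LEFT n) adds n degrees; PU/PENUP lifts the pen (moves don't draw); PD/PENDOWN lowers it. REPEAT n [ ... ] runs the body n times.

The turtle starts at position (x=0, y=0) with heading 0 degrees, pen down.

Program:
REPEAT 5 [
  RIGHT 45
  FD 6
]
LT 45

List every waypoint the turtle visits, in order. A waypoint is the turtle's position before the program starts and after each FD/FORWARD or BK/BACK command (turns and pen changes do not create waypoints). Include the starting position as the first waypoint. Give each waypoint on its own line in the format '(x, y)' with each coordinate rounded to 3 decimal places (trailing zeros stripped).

Executing turtle program step by step:
Start: pos=(0,0), heading=0, pen down
REPEAT 5 [
  -- iteration 1/5 --
  RT 45: heading 0 -> 315
  FD 6: (0,0) -> (4.243,-4.243) [heading=315, draw]
  -- iteration 2/5 --
  RT 45: heading 315 -> 270
  FD 6: (4.243,-4.243) -> (4.243,-10.243) [heading=270, draw]
  -- iteration 3/5 --
  RT 45: heading 270 -> 225
  FD 6: (4.243,-10.243) -> (0,-14.485) [heading=225, draw]
  -- iteration 4/5 --
  RT 45: heading 225 -> 180
  FD 6: (0,-14.485) -> (-6,-14.485) [heading=180, draw]
  -- iteration 5/5 --
  RT 45: heading 180 -> 135
  FD 6: (-6,-14.485) -> (-10.243,-10.243) [heading=135, draw]
]
LT 45: heading 135 -> 180
Final: pos=(-10.243,-10.243), heading=180, 5 segment(s) drawn
Waypoints (6 total):
(0, 0)
(4.243, -4.243)
(4.243, -10.243)
(0, -14.485)
(-6, -14.485)
(-10.243, -10.243)

Answer: (0, 0)
(4.243, -4.243)
(4.243, -10.243)
(0, -14.485)
(-6, -14.485)
(-10.243, -10.243)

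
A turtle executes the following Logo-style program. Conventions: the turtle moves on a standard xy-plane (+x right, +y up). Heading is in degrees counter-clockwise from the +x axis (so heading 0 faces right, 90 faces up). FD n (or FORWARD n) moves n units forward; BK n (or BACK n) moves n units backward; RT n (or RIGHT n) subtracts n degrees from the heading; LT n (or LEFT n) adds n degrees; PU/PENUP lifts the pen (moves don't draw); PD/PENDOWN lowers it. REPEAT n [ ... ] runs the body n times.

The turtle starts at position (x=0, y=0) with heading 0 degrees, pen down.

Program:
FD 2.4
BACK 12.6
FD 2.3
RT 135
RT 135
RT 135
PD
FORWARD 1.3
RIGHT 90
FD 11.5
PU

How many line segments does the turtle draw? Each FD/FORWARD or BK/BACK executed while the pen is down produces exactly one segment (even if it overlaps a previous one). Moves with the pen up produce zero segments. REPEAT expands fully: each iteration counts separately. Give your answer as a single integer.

Answer: 5

Derivation:
Executing turtle program step by step:
Start: pos=(0,0), heading=0, pen down
FD 2.4: (0,0) -> (2.4,0) [heading=0, draw]
BK 12.6: (2.4,0) -> (-10.2,0) [heading=0, draw]
FD 2.3: (-10.2,0) -> (-7.9,0) [heading=0, draw]
RT 135: heading 0 -> 225
RT 135: heading 225 -> 90
RT 135: heading 90 -> 315
PD: pen down
FD 1.3: (-7.9,0) -> (-6.981,-0.919) [heading=315, draw]
RT 90: heading 315 -> 225
FD 11.5: (-6.981,-0.919) -> (-15.112,-9.051) [heading=225, draw]
PU: pen up
Final: pos=(-15.112,-9.051), heading=225, 5 segment(s) drawn
Segments drawn: 5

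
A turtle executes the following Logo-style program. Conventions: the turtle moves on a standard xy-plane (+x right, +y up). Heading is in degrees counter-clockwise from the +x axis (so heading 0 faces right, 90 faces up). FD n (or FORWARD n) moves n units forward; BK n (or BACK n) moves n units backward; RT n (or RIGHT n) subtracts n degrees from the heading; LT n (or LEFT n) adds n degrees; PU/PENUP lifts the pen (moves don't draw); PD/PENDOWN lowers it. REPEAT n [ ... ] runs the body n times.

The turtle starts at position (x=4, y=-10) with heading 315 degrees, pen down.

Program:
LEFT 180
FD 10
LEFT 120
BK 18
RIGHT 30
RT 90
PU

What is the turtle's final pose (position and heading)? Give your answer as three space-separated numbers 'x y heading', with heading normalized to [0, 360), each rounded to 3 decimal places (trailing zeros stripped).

Executing turtle program step by step:
Start: pos=(4,-10), heading=315, pen down
LT 180: heading 315 -> 135
FD 10: (4,-10) -> (-3.071,-2.929) [heading=135, draw]
LT 120: heading 135 -> 255
BK 18: (-3.071,-2.929) -> (1.588,14.458) [heading=255, draw]
RT 30: heading 255 -> 225
RT 90: heading 225 -> 135
PU: pen up
Final: pos=(1.588,14.458), heading=135, 2 segment(s) drawn

Answer: 1.588 14.458 135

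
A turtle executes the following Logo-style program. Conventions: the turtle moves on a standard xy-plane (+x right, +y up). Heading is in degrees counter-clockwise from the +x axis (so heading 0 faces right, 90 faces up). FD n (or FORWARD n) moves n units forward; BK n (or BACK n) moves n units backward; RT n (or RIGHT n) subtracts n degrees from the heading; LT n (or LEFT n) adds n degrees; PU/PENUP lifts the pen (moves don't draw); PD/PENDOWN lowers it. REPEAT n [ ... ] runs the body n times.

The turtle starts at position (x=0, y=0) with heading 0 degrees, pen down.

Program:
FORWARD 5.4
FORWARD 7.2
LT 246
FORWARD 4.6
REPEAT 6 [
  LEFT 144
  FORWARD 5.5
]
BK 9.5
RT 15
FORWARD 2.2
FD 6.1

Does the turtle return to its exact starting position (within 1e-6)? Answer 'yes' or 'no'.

Answer: no

Derivation:
Executing turtle program step by step:
Start: pos=(0,0), heading=0, pen down
FD 5.4: (0,0) -> (5.4,0) [heading=0, draw]
FD 7.2: (5.4,0) -> (12.6,0) [heading=0, draw]
LT 246: heading 0 -> 246
FD 4.6: (12.6,0) -> (10.729,-4.202) [heading=246, draw]
REPEAT 6 [
  -- iteration 1/6 --
  LT 144: heading 246 -> 30
  FD 5.5: (10.729,-4.202) -> (15.492,-1.452) [heading=30, draw]
  -- iteration 2/6 --
  LT 144: heading 30 -> 174
  FD 5.5: (15.492,-1.452) -> (10.022,-0.877) [heading=174, draw]
  -- iteration 3/6 --
  LT 144: heading 174 -> 318
  FD 5.5: (10.022,-0.877) -> (14.11,-4.558) [heading=318, draw]
  -- iteration 4/6 --
  LT 144: heading 318 -> 102
  FD 5.5: (14.11,-4.558) -> (12.966,0.822) [heading=102, draw]
  -- iteration 5/6 --
  LT 144: heading 102 -> 246
  FD 5.5: (12.966,0.822) -> (10.729,-4.202) [heading=246, draw]
  -- iteration 6/6 --
  LT 144: heading 246 -> 30
  FD 5.5: (10.729,-4.202) -> (15.492,-1.452) [heading=30, draw]
]
BK 9.5: (15.492,-1.452) -> (7.265,-6.202) [heading=30, draw]
RT 15: heading 30 -> 15
FD 2.2: (7.265,-6.202) -> (9.39,-5.633) [heading=15, draw]
FD 6.1: (9.39,-5.633) -> (15.282,-4.054) [heading=15, draw]
Final: pos=(15.282,-4.054), heading=15, 12 segment(s) drawn

Start position: (0, 0)
Final position: (15.282, -4.054)
Distance = 15.811; >= 1e-6 -> NOT closed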